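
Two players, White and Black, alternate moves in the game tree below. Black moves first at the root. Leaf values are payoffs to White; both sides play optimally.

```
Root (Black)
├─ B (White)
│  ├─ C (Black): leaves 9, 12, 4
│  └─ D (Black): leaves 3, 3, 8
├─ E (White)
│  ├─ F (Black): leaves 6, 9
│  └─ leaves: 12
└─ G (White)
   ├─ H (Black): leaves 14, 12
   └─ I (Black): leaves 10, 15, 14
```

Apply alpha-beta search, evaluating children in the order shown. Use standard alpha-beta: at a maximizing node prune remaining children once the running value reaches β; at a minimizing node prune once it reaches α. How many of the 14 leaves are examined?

C [α=-∞,β=+∞]: v=4
D [α=4,β=+∞]: v=3 after child 1 ≤ α → α-cutoff, skip 2
B [α=-∞,β=+∞]: v=4
F [α=-∞,β=4]: v=6
E [α=-∞,β=4]: v=6 after child 1 ≥ β → β-cutoff, skip 1
H [α=-∞,β=4]: v=12
G [α=-∞,β=4]: v=12 after child 1 ≥ β → β-cutoff, skip 1
Root [α=-∞,β=+∞]: v=4
Leaves evaluated: 8 of 14.

8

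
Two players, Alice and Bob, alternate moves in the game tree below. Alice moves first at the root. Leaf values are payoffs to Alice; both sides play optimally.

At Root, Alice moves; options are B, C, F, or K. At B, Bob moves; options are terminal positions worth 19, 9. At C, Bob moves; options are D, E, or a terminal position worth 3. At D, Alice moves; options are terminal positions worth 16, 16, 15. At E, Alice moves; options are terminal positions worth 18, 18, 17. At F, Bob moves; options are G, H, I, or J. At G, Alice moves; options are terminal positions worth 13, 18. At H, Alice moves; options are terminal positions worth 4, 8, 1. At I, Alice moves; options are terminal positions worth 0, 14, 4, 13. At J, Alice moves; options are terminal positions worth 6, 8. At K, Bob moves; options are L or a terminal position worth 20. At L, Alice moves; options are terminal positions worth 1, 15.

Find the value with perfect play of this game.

B (Bob): min(19, 9) = 9
D (Alice): max(16, 16, 15) = 16
E (Alice): max(18, 18, 17) = 18
C (Bob): min(16, 18, 3) = 3
G (Alice): max(13, 18) = 18
H (Alice): max(4, 8, 1) = 8
I (Alice): max(0, 14, 4, 13) = 14
J (Alice): max(6, 8) = 8
F (Bob): min(18, 8, 14, 8) = 8
L (Alice): max(1, 15) = 15
K (Bob): min(15, 20) = 15
Root (Alice): max(9, 3, 8, 15) = 15

15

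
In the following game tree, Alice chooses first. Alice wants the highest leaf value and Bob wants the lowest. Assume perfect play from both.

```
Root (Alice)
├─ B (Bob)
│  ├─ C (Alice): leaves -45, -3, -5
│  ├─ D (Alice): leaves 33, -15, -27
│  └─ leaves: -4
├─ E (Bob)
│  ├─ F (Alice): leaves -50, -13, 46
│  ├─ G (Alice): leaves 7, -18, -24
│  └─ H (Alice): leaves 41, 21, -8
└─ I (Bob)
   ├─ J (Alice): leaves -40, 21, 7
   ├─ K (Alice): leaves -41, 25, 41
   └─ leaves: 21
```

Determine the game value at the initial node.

C (Alice): max(-45, -3, -5) = -3
D (Alice): max(33, -15, -27) = 33
B (Bob): min(-3, 33, -4) = -4
F (Alice): max(-50, -13, 46) = 46
G (Alice): max(7, -18, -24) = 7
H (Alice): max(41, 21, -8) = 41
E (Bob): min(46, 7, 41) = 7
J (Alice): max(-40, 21, 7) = 21
K (Alice): max(-41, 25, 41) = 41
I (Bob): min(21, 41, 21) = 21
Root (Alice): max(-4, 7, 21) = 21

21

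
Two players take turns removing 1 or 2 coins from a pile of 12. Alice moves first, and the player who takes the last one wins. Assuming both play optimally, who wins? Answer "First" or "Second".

Second

Positions where the player to move wins (W) vs loses (L):
i:   0  1  2  3  4  5  6  7  8  9 10 11 12
     L  W  W  L  W  W  L  W  W  L  W  W  L
Position 12 is L, so the second player wins.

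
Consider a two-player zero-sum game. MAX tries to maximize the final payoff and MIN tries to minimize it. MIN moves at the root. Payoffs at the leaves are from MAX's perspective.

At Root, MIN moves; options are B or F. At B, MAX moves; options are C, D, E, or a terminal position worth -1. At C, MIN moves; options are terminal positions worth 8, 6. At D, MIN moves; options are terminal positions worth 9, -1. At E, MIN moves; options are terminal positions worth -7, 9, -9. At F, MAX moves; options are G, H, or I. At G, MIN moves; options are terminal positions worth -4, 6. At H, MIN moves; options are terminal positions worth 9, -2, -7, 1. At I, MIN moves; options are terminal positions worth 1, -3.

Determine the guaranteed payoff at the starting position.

C (MIN): min(8, 6) = 6
D (MIN): min(9, -1) = -1
E (MIN): min(-7, 9, -9) = -9
B (MAX): max(6, -1, -9, -1) = 6
G (MIN): min(-4, 6) = -4
H (MIN): min(9, -2, -7, 1) = -7
I (MIN): min(1, -3) = -3
F (MAX): max(-4, -7, -3) = -3
Root (MIN): min(6, -3) = -3

-3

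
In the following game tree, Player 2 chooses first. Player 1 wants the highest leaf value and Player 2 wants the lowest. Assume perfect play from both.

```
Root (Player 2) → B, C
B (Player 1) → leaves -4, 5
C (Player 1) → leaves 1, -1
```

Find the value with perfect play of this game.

B (Player 1): max(-4, 5) = 5
C (Player 1): max(1, -1) = 1
Root (Player 2): min(5, 1) = 1

1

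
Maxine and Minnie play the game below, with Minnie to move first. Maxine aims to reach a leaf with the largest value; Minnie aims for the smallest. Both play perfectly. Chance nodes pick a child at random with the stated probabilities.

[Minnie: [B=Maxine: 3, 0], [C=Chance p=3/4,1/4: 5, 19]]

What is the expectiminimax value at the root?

B (Maxine): max(3, 0) = 3
C (Chance): 3/4·5 + 1/4·19 = 8.5
Root (Minnie): min(3, 8.5) = 3

3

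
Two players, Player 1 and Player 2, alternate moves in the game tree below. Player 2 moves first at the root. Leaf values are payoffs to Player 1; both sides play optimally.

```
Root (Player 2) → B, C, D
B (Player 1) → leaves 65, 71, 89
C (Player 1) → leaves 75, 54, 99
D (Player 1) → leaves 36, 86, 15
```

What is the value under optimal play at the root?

86

B (Player 1): max(65, 71, 89) = 89
C (Player 1): max(75, 54, 99) = 99
D (Player 1): max(36, 86, 15) = 86
Root (Player 2): min(89, 99, 86) = 86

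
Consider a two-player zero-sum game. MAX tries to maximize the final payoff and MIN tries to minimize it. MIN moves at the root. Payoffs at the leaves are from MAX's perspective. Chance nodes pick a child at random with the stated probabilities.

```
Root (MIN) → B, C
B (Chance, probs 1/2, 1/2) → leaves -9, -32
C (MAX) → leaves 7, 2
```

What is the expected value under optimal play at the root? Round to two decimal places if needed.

-20.5

B (Chance): 1/2·-9 + 1/2·-32 = -20.5
C (MAX): max(7, 2) = 7
Root (MIN): min(-20.5, 7) = -20.5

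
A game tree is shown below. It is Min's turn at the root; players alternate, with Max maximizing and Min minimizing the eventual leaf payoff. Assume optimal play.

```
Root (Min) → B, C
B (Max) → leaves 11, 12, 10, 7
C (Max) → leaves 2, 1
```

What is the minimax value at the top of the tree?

B (Max): max(11, 12, 10, 7) = 12
C (Max): max(2, 1) = 2
Root (Min): min(12, 2) = 2

2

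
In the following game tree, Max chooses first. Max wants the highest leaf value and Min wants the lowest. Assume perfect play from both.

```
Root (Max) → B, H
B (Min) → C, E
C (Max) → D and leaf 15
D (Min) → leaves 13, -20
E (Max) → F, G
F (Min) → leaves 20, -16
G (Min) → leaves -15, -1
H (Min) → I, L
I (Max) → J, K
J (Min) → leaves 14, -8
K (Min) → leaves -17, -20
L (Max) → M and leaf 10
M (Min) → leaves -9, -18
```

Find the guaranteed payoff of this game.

-8

D (Min): min(13, -20) = -20
C (Max): max(-20, 15) = 15
F (Min): min(20, -16) = -16
G (Min): min(-15, -1) = -15
E (Max): max(-16, -15) = -15
B (Min): min(15, -15) = -15
J (Min): min(14, -8) = -8
K (Min): min(-17, -20) = -20
I (Max): max(-8, -20) = -8
M (Min): min(-9, -18) = -18
L (Max): max(-18, 10) = 10
H (Min): min(-8, 10) = -8
Root (Max): max(-15, -8) = -8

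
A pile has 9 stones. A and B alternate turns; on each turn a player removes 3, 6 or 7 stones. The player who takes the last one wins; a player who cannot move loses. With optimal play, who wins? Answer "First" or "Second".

Compute winning (W) and losing (L) positions by backward induction:
i:   0  1  2  3  4  5  6  7  8  9
     L  L  L  W  W  W  W  W  W  W
Position 9 is W, so the first player wins.

First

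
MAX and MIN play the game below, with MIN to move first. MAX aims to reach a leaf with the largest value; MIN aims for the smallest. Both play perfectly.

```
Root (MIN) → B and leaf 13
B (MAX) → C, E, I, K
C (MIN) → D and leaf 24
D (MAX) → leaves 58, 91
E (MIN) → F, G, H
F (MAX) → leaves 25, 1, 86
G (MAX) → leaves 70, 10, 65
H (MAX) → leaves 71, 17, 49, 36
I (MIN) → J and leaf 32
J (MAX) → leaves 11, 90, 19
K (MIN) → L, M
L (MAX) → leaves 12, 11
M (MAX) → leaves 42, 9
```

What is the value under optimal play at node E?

F: max(25, 1, 86) = 86
G: max(70, 10, 65) = 70
H: max(71, 17, 49, 36) = 71
E: min(86, 70, 71) = 70

70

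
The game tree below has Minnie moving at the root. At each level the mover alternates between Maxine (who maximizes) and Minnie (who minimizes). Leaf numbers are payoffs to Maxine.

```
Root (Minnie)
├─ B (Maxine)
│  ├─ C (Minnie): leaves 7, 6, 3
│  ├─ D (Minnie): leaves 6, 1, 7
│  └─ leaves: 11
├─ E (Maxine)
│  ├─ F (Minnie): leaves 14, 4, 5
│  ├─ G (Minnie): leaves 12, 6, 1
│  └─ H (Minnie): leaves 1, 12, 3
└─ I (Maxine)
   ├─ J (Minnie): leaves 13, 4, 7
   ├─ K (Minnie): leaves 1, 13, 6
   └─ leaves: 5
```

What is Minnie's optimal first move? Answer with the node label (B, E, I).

E

C (Minnie): min(7, 6, 3) = 3
D (Minnie): min(6, 1, 7) = 1
B (Maxine): max(3, 1, 11) = 11
F (Minnie): min(14, 4, 5) = 4
G (Minnie): min(12, 6, 1) = 1
H (Minnie): min(1, 12, 3) = 1
E (Maxine): max(4, 1, 1) = 4
J (Minnie): min(13, 4, 7) = 4
K (Minnie): min(1, 13, 6) = 1
I (Maxine): max(4, 1, 5) = 5
Root (Minnie): min(11, 4, 5) = 4
Minnie picks the child with the lowest value: E (value 4).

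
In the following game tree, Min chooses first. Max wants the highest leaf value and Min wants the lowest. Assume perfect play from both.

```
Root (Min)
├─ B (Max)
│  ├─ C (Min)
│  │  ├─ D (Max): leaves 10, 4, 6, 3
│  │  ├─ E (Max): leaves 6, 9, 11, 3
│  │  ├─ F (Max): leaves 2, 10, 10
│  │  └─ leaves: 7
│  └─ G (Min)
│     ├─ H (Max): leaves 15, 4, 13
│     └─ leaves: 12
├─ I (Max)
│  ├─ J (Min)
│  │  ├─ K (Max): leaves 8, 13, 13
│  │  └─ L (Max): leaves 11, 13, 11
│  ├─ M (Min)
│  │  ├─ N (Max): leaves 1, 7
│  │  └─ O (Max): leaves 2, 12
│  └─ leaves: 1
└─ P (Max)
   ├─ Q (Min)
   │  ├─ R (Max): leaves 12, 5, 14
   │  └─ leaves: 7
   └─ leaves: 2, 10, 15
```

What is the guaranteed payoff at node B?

D: max(10, 4, 6, 3) = 10
E: max(6, 9, 11, 3) = 11
F: max(2, 10, 10) = 10
C: min(10, 11, 10, 7) = 7
H: max(15, 4, 13) = 15
G: min(15, 12) = 12
B: max(7, 12) = 12

12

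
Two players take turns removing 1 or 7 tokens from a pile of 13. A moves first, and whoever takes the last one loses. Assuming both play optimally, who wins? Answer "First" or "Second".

i:   0  1  2  3  4  5  6  7  8  9 10 11 12 13
     W  L  W  L  W  L  W  L  W  L  W  L  W  L
Position 13 is L, so the second player wins.

Second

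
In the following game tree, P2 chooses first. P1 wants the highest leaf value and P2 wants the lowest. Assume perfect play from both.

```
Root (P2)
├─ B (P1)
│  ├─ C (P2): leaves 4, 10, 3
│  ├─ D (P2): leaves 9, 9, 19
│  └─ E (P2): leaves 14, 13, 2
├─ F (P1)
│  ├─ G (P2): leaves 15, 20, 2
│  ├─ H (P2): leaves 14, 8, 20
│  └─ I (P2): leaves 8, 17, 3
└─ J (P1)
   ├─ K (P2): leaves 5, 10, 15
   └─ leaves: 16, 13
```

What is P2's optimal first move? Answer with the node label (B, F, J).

C (P2): min(4, 10, 3) = 3
D (P2): min(9, 9, 19) = 9
E (P2): min(14, 13, 2) = 2
B (P1): max(3, 9, 2) = 9
G (P2): min(15, 20, 2) = 2
H (P2): min(14, 8, 20) = 8
I (P2): min(8, 17, 3) = 3
F (P1): max(2, 8, 3) = 8
K (P2): min(5, 10, 15) = 5
J (P1): max(5, 16, 13) = 16
Root (P2): min(9, 8, 16) = 8
P2 picks the child with the lowest value: F (value 8).

F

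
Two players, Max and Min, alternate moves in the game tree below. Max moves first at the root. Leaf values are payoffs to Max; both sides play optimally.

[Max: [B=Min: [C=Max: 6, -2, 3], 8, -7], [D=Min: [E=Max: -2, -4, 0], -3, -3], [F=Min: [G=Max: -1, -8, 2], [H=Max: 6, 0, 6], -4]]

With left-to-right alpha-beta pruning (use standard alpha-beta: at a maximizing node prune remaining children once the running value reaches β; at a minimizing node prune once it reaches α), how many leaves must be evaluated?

15

C [α=-∞,β=+∞]: v=6
B [α=-∞,β=+∞]: v=-7
E [α=-7,β=+∞]: v=0
D [α=-7,β=+∞]: v=-3
G [α=-3,β=+∞]: v=2
H [α=-3,β=2]: v=6 after child 1 ≥ β → β-cutoff, skip 2
F [α=-3,β=+∞]: v=-4
Root [α=-∞,β=+∞]: v=-3
Leaves evaluated: 15 of 17.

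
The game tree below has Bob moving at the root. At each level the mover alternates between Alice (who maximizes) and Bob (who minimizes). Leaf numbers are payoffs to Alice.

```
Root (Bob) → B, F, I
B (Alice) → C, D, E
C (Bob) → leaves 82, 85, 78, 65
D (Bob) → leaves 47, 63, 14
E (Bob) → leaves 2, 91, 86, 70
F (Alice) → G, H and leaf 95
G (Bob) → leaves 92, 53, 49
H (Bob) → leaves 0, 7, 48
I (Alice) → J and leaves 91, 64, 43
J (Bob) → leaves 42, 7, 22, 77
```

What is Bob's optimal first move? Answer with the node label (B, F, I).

B

C (Bob): min(82, 85, 78, 65) = 65
D (Bob): min(47, 63, 14) = 14
E (Bob): min(2, 91, 86, 70) = 2
B (Alice): max(65, 14, 2) = 65
G (Bob): min(92, 53, 49) = 49
H (Bob): min(0, 7, 48) = 0
F (Alice): max(49, 0, 95) = 95
J (Bob): min(42, 7, 22, 77) = 7
I (Alice): max(7, 91, 64, 43) = 91
Root (Bob): min(65, 95, 91) = 65
Bob picks the child with the lowest value: B (value 65).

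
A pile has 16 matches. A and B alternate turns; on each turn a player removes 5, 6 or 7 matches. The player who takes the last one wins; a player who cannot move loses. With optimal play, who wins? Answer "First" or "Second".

Second

Compute winning (W) and losing (L) positions by backward induction:
i:   0  1  2  3  4  5  6  7  8  9 10 11 12 13 14 15 16
     L  L  L  L  L  W  W  W  W  W  W  W  L  L  L  L  L
Position 16 is L, so the second player wins.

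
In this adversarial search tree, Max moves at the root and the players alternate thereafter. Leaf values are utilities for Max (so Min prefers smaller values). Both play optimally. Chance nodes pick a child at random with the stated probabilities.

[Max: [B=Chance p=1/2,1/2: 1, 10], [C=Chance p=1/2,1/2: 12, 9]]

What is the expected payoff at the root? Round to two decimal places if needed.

B (Chance): 1/2·1 + 1/2·10 = 5.5
C (Chance): 1/2·12 + 1/2·9 = 10.5
Root (Max): max(5.5, 10.5) = 10.5

10.5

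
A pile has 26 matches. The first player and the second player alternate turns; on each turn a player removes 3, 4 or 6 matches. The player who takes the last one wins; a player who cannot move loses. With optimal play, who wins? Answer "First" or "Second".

Mark each pile size as W (mover wins) or L (mover loses):
i:   0  1  2  3  4  5  6  7  8  9 10 11 12 13 14 15 16 17 18 19 20 21 22 23 24 25 26
     L  L  L  W  W  W  W  W  W  L  L  L  W  W  W  W  W  W  L  L  L  W  W  W  W  W  W
Position 26 is W, so the first player wins.

First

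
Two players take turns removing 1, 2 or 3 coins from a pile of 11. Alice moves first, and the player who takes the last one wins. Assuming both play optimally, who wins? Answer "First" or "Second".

First

Mark each pile size as W (mover wins) or L (mover loses):
i:   0  1  2  3  4  5  6  7  8  9 10 11
     L  W  W  W  L  W  W  W  L  W  W  W
Position 11 is W, so the first player wins.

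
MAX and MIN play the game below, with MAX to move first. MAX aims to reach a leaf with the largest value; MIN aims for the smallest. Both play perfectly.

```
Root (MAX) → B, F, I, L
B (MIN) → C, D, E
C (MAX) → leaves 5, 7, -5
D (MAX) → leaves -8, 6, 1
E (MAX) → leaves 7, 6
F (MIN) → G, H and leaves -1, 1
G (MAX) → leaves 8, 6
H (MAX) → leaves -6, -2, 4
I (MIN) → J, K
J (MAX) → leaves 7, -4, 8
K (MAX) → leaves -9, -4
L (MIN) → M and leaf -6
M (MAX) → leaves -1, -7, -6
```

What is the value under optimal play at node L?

-6

M: max(-1, -7, -6) = -1
L: min(-1, -6) = -6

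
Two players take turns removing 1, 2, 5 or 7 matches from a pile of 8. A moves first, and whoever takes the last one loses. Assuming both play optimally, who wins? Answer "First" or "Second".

Mark each pile size as W (mover wins) or L (mover loses):
i:   0  1  2  3  4  5  6  7  8
     W  L  W  W  L  W  W  L  W
Position 8 is W, so the first player wins.

First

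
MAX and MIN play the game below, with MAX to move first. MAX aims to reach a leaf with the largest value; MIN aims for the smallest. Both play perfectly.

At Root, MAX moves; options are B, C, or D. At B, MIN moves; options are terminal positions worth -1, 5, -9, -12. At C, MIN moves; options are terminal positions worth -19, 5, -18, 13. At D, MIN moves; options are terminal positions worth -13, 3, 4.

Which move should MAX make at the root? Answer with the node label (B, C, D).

B

B (MIN): min(-1, 5, -9, -12) = -12
C (MIN): min(-19, 5, -18, 13) = -19
D (MIN): min(-13, 3, 4) = -13
Root (MAX): max(-12, -19, -13) = -12
MAX picks the child with the highest value: B (value -12).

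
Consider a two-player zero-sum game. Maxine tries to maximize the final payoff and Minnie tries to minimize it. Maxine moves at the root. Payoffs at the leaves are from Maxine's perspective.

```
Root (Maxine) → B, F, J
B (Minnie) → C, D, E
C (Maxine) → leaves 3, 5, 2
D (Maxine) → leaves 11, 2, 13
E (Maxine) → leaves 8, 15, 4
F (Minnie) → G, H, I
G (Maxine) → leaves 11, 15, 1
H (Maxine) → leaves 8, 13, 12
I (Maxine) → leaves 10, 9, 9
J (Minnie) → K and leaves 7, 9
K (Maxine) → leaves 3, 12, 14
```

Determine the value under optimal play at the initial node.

C (Maxine): max(3, 5, 2) = 5
D (Maxine): max(11, 2, 13) = 13
E (Maxine): max(8, 15, 4) = 15
B (Minnie): min(5, 13, 15) = 5
G (Maxine): max(11, 15, 1) = 15
H (Maxine): max(8, 13, 12) = 13
I (Maxine): max(10, 9, 9) = 10
F (Minnie): min(15, 13, 10) = 10
K (Maxine): max(3, 12, 14) = 14
J (Minnie): min(14, 7, 9) = 7
Root (Maxine): max(5, 10, 7) = 10

10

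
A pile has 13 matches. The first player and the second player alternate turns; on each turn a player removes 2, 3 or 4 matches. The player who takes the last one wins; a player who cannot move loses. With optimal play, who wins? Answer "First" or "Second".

Positions where the player to move wins (W) vs loses (L):
i:   0  1  2  3  4  5  6  7  8  9 10 11 12 13
     L  L  W  W  W  W  L  L  W  W  W  W  L  L
Position 13 is L, so the second player wins.

Second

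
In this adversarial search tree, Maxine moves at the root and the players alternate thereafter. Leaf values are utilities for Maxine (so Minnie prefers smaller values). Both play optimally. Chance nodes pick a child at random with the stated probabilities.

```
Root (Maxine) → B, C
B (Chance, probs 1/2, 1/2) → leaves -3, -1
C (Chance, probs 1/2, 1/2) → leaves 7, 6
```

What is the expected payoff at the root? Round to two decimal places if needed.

B (Chance): 1/2·-3 + 1/2·-1 = -2
C (Chance): 1/2·7 + 1/2·6 = 6.5
Root (Maxine): max(-2, 6.5) = 6.5

6.5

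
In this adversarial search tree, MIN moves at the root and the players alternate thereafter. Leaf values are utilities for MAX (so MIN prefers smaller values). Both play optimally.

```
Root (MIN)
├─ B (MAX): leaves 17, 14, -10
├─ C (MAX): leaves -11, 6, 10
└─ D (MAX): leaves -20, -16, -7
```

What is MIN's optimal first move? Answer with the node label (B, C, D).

B (MAX): max(17, 14, -10) = 17
C (MAX): max(-11, 6, 10) = 10
D (MAX): max(-20, -16, -7) = -7
Root (MIN): min(17, 10, -7) = -7
MIN picks the child with the lowest value: D (value -7).

D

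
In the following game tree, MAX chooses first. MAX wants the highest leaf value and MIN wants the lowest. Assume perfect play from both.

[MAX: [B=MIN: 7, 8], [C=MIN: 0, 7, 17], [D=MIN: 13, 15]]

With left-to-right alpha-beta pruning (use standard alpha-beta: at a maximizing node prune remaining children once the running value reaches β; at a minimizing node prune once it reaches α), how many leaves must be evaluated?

5

B [α=-∞,β=+∞]: v=7
C [α=7,β=+∞]: v=0 after child 1 ≤ α → α-cutoff, skip 2
D [α=7,β=+∞]: v=13
Root [α=-∞,β=+∞]: v=13
Leaves evaluated: 5 of 7.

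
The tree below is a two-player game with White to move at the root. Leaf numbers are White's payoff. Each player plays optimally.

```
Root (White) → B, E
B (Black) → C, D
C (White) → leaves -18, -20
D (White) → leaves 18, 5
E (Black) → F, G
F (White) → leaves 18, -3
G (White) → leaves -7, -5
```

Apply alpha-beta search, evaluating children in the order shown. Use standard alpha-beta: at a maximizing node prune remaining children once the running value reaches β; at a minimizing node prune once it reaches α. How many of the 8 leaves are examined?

C [α=-∞,β=+∞]: v=-18
D [α=-∞,β=-18]: v=18 after child 1 ≥ β → β-cutoff, skip 1
B [α=-∞,β=+∞]: v=-18
F [α=-18,β=+∞]: v=18
G [α=-18,β=18]: v=-5
E [α=-18,β=+∞]: v=-5
Root [α=-∞,β=+∞]: v=-5
Leaves evaluated: 7 of 8.

7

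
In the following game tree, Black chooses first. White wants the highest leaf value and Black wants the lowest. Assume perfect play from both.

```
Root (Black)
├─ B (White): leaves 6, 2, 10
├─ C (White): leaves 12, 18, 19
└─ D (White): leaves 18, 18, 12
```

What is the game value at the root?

10

B (White): max(6, 2, 10) = 10
C (White): max(12, 18, 19) = 19
D (White): max(18, 18, 12) = 18
Root (Black): min(10, 19, 18) = 10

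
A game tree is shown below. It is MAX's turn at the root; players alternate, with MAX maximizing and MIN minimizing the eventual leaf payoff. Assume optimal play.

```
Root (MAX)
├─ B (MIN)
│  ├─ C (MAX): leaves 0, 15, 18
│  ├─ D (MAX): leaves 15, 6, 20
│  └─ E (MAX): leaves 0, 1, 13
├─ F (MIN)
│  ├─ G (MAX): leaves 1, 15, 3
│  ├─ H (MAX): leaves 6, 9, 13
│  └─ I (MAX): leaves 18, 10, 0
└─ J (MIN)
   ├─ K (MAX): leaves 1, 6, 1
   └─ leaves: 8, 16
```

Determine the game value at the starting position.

C (MAX): max(0, 15, 18) = 18
D (MAX): max(15, 6, 20) = 20
E (MAX): max(0, 1, 13) = 13
B (MIN): min(18, 20, 13) = 13
G (MAX): max(1, 15, 3) = 15
H (MAX): max(6, 9, 13) = 13
I (MAX): max(18, 10, 0) = 18
F (MIN): min(15, 13, 18) = 13
K (MAX): max(1, 6, 1) = 6
J (MIN): min(6, 8, 16) = 6
Root (MAX): max(13, 13, 6) = 13

13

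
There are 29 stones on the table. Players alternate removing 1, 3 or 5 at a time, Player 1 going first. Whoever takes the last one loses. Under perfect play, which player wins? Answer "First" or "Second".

Mark each pile size as W (mover wins) or L (mover loses):
i:   0  1  2  3  4  5  6  7  8  9 10 11 12 13 14 15 16 17 18 19 20 21 22 23 24 25 26 27 28 29
     W  L  W  L  W  L  W  L  W  L  W  L  W  L  W  L  W  L  W  L  W  L  W  L  W  L  W  L  W  L
Position 29 is L, so the second player wins.

Second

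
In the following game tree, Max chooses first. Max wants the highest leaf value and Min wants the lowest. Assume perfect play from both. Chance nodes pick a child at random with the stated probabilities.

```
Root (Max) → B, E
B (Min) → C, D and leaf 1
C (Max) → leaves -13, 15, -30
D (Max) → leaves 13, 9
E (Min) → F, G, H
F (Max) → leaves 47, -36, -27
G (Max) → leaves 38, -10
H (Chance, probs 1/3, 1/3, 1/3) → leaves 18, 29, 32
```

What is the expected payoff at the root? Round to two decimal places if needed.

C (Max): max(-13, 15, -30) = 15
D (Max): max(13, 9) = 13
B (Min): min(15, 13, 1) = 1
F (Max): max(47, -36, -27) = 47
G (Max): max(38, -10) = 38
H (Chance): 1/3·18 + 1/3·29 + 1/3·32 = 26.33
E (Min): min(47, 38, 26.33) = 26.33
Root (Max): max(1, 26.33) = 26.33

26.33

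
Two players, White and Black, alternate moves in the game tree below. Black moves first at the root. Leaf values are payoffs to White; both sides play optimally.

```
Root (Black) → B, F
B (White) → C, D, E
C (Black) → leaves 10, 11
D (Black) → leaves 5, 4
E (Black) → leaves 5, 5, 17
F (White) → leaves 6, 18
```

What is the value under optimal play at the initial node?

10

C (Black): min(10, 11) = 10
D (Black): min(5, 4) = 4
E (Black): min(5, 5, 17) = 5
B (White): max(10, 4, 5) = 10
F (White): max(6, 18) = 18
Root (Black): min(10, 18) = 10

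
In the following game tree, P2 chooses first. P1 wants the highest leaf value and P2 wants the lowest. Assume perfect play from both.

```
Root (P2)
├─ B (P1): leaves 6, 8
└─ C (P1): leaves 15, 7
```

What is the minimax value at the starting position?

B (P1): max(6, 8) = 8
C (P1): max(15, 7) = 15
Root (P2): min(8, 15) = 8

8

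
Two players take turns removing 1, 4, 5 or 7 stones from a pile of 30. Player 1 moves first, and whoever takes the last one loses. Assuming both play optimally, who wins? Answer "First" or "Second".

Mark each pile size as W (mover wins) or L (mover loses):
i:   0  1  2  3  4  5  6  7  8  9 10 11 12 13 14 15 16 17 18 19 20 21 22 23 24 25 26 27 28 29 30
     W  L  W  L  W  W  W  W  W  L  W  L  W  W  W  W  W  L  W  L  W  W  W  W  W  L  W  L  W  W  W
Position 30 is W, so the first player wins.

First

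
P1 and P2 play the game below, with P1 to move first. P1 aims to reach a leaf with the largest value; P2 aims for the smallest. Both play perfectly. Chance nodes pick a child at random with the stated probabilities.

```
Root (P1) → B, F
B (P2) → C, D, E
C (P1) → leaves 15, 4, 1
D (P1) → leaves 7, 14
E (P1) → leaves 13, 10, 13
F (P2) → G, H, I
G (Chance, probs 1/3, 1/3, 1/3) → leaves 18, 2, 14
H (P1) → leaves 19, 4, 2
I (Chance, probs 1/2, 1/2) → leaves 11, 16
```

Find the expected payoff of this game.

13

C (P1): max(15, 4, 1) = 15
D (P1): max(7, 14) = 14
E (P1): max(13, 10, 13) = 13
B (P2): min(15, 14, 13) = 13
G (Chance): 1/3·18 + 1/3·2 + 1/3·14 = 11.33
H (P1): max(19, 4, 2) = 19
I (Chance): 1/2·11 + 1/2·16 = 13.5
F (P2): min(11.33, 19, 13.5) = 11.33
Root (P1): max(13, 11.33) = 13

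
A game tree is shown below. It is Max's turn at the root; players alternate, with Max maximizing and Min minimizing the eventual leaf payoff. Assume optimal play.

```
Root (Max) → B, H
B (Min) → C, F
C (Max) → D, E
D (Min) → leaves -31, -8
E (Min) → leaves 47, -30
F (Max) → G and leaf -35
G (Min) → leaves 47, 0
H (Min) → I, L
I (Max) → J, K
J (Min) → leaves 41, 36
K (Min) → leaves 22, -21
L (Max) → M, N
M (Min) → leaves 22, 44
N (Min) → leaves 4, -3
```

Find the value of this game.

22

D (Min): min(-31, -8) = -31
E (Min): min(47, -30) = -30
C (Max): max(-31, -30) = -30
G (Min): min(47, 0) = 0
F (Max): max(0, -35) = 0
B (Min): min(-30, 0) = -30
J (Min): min(41, 36) = 36
K (Min): min(22, -21) = -21
I (Max): max(36, -21) = 36
M (Min): min(22, 44) = 22
N (Min): min(4, -3) = -3
L (Max): max(22, -3) = 22
H (Min): min(36, 22) = 22
Root (Max): max(-30, 22) = 22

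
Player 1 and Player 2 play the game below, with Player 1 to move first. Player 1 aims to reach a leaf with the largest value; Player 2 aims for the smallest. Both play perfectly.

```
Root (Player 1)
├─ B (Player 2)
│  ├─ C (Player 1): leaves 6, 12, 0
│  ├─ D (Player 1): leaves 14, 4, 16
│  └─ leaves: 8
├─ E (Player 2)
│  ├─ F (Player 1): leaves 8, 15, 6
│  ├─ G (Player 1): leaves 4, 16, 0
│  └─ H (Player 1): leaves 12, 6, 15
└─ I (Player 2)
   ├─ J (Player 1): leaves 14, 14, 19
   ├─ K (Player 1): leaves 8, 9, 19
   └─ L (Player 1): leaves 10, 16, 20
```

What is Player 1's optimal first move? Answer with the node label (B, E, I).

I

C (Player 1): max(6, 12, 0) = 12
D (Player 1): max(14, 4, 16) = 16
B (Player 2): min(12, 16, 8) = 8
F (Player 1): max(8, 15, 6) = 15
G (Player 1): max(4, 16, 0) = 16
H (Player 1): max(12, 6, 15) = 15
E (Player 2): min(15, 16, 15) = 15
J (Player 1): max(14, 14, 19) = 19
K (Player 1): max(8, 9, 19) = 19
L (Player 1): max(10, 16, 20) = 20
I (Player 2): min(19, 19, 20) = 19
Root (Player 1): max(8, 15, 19) = 19
Player 1 picks the child with the highest value: I (value 19).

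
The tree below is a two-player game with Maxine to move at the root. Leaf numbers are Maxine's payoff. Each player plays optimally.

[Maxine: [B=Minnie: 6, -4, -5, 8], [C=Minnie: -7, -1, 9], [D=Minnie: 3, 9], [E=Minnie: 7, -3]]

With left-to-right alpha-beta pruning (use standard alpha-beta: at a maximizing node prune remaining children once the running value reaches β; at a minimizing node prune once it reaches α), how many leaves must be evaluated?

B [α=-∞,β=+∞]: v=-5
C [α=-5,β=+∞]: v=-7 after child 1 ≤ α → α-cutoff, skip 2
D [α=-5,β=+∞]: v=3
E [α=3,β=+∞]: v=-3
Root [α=-∞,β=+∞]: v=3
Leaves evaluated: 9 of 11.

9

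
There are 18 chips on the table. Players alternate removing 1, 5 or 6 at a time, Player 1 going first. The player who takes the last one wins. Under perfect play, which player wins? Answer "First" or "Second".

Compute winning (W) and losing (L) positions by backward induction:
i:   0  1  2  3  4  5  6  7  8  9 10 11 12 13 14 15 16 17 18
     L  W  L  W  L  W  W  W  W  W  W  L  W  L  W  L  W  W  W
Position 18 is W, so the first player wins.

First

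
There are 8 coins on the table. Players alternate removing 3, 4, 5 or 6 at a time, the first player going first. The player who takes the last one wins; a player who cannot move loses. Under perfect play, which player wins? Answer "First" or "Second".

Compute winning (W) and losing (L) positions by backward induction:
i:   0  1  2  3  4  5  6  7  8
     L  L  L  W  W  W  W  W  W
Position 8 is W, so the first player wins.

First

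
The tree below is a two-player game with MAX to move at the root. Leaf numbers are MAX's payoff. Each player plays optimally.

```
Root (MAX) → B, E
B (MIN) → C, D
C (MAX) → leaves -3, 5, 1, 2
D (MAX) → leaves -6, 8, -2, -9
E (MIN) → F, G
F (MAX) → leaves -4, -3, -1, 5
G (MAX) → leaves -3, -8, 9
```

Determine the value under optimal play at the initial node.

C (MAX): max(-3, 5, 1, 2) = 5
D (MAX): max(-6, 8, -2, -9) = 8
B (MIN): min(5, 8) = 5
F (MAX): max(-4, -3, -1, 5) = 5
G (MAX): max(-3, -8, 9) = 9
E (MIN): min(5, 9) = 5
Root (MAX): max(5, 5) = 5

5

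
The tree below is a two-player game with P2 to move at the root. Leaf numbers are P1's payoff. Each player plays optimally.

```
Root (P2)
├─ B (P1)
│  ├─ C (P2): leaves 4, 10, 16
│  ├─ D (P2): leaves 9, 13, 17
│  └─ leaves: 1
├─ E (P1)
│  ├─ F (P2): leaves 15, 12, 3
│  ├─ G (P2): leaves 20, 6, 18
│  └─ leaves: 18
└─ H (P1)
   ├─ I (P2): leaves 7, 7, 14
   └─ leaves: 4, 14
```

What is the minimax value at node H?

I: min(7, 7, 14) = 7
H: max(7, 4, 14) = 14

14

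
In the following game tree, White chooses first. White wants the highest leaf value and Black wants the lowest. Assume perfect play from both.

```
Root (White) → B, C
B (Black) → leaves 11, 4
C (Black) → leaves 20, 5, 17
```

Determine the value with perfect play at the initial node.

B (Black): min(11, 4) = 4
C (Black): min(20, 5, 17) = 5
Root (White): max(4, 5) = 5

5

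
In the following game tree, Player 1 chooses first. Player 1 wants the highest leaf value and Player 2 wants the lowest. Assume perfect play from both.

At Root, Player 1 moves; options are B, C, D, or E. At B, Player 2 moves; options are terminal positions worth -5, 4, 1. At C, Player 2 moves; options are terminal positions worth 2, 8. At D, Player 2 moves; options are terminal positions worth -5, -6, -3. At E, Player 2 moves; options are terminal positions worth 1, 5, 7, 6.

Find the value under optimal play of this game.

2

B (Player 2): min(-5, 4, 1) = -5
C (Player 2): min(2, 8) = 2
D (Player 2): min(-5, -6, -3) = -6
E (Player 2): min(1, 5, 7, 6) = 1
Root (Player 1): max(-5, 2, -6, 1) = 2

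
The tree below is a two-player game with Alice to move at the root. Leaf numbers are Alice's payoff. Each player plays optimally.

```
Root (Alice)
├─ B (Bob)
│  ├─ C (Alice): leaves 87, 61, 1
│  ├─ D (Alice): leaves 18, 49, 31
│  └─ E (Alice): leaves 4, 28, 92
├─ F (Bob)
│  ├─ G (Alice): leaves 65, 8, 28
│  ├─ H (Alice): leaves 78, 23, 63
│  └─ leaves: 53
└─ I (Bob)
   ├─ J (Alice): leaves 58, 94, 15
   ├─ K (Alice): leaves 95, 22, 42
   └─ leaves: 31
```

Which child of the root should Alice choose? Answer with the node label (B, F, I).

C (Alice): max(87, 61, 1) = 87
D (Alice): max(18, 49, 31) = 49
E (Alice): max(4, 28, 92) = 92
B (Bob): min(87, 49, 92) = 49
G (Alice): max(65, 8, 28) = 65
H (Alice): max(78, 23, 63) = 78
F (Bob): min(65, 78, 53) = 53
J (Alice): max(58, 94, 15) = 94
K (Alice): max(95, 22, 42) = 95
I (Bob): min(94, 95, 31) = 31
Root (Alice): max(49, 53, 31) = 53
Alice picks the child with the highest value: F (value 53).

F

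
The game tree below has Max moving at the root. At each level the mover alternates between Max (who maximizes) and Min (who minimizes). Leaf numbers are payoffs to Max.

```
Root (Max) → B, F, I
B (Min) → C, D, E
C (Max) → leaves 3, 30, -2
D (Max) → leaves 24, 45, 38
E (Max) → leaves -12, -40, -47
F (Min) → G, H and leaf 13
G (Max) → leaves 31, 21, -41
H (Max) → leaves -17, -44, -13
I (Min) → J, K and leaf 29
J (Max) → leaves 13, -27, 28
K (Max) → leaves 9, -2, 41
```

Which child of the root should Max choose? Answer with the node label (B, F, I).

I

C (Max): max(3, 30, -2) = 30
D (Max): max(24, 45, 38) = 45
E (Max): max(-12, -40, -47) = -12
B (Min): min(30, 45, -12) = -12
G (Max): max(31, 21, -41) = 31
H (Max): max(-17, -44, -13) = -13
F (Min): min(31, -13, 13) = -13
J (Max): max(13, -27, 28) = 28
K (Max): max(9, -2, 41) = 41
I (Min): min(28, 41, 29) = 28
Root (Max): max(-12, -13, 28) = 28
Max picks the child with the highest value: I (value 28).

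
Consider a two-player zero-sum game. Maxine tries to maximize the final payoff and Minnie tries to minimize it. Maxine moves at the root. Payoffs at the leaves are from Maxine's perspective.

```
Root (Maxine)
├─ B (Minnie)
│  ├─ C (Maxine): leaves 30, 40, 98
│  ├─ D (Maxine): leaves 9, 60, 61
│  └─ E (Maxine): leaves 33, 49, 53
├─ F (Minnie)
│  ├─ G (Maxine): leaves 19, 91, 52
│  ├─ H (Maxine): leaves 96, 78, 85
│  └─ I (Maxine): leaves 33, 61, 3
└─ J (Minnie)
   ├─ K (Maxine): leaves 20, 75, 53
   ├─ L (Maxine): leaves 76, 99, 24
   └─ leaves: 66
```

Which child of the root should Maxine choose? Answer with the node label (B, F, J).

J

C (Maxine): max(30, 40, 98) = 98
D (Maxine): max(9, 60, 61) = 61
E (Maxine): max(33, 49, 53) = 53
B (Minnie): min(98, 61, 53) = 53
G (Maxine): max(19, 91, 52) = 91
H (Maxine): max(96, 78, 85) = 96
I (Maxine): max(33, 61, 3) = 61
F (Minnie): min(91, 96, 61) = 61
K (Maxine): max(20, 75, 53) = 75
L (Maxine): max(76, 99, 24) = 99
J (Minnie): min(75, 99, 66) = 66
Root (Maxine): max(53, 61, 66) = 66
Maxine picks the child with the highest value: J (value 66).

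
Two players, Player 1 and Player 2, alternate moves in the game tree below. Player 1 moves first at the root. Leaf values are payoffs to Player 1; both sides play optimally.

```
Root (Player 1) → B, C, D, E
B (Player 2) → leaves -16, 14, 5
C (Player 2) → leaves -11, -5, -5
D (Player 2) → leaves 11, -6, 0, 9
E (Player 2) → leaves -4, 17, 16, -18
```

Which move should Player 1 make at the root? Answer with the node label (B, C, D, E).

B (Player 2): min(-16, 14, 5) = -16
C (Player 2): min(-11, -5, -5) = -11
D (Player 2): min(11, -6, 0, 9) = -6
E (Player 2): min(-4, 17, 16, -18) = -18
Root (Player 1): max(-16, -11, -6, -18) = -6
Player 1 picks the child with the highest value: D (value -6).

D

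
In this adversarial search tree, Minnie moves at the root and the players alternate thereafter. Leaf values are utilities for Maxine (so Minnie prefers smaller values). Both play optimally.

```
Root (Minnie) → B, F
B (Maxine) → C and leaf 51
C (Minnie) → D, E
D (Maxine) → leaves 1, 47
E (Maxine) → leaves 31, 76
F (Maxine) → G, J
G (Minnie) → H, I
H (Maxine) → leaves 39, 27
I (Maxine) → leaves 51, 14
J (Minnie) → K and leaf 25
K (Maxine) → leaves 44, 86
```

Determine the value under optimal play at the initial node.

39

D (Maxine): max(1, 47) = 47
E (Maxine): max(31, 76) = 76
C (Minnie): min(47, 76) = 47
B (Maxine): max(47, 51) = 51
H (Maxine): max(39, 27) = 39
I (Maxine): max(51, 14) = 51
G (Minnie): min(39, 51) = 39
K (Maxine): max(44, 86) = 86
J (Minnie): min(86, 25) = 25
F (Maxine): max(39, 25) = 39
Root (Minnie): min(51, 39) = 39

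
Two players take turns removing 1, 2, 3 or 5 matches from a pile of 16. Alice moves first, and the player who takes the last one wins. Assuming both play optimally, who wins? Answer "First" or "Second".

Second

Compute winning (W) and losing (L) positions by backward induction:
i:   0  1  2  3  4  5  6  7  8  9 10 11 12 13 14 15 16
     L  W  W  W  L  W  W  W  L  W  W  W  L  W  W  W  L
Position 16 is L, so the second player wins.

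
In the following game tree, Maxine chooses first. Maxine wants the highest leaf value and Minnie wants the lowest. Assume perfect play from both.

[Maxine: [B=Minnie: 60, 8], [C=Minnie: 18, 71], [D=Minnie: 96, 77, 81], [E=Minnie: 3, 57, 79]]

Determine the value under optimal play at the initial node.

B (Minnie): min(60, 8) = 8
C (Minnie): min(18, 71) = 18
D (Minnie): min(96, 77, 81) = 77
E (Minnie): min(3, 57, 79) = 3
Root (Maxine): max(8, 18, 77, 3) = 77

77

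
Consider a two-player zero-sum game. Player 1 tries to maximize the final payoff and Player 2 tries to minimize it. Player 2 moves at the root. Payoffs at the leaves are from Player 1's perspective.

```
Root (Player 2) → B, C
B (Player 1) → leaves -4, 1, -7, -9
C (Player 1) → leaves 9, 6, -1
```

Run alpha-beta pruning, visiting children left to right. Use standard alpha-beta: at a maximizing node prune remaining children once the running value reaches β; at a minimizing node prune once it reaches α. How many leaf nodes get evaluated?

B [α=-∞,β=+∞]: v=1
C [α=-∞,β=1]: v=9 after child 1 ≥ β → β-cutoff, skip 2
Root [α=-∞,β=+∞]: v=1
Leaves evaluated: 5 of 7.

5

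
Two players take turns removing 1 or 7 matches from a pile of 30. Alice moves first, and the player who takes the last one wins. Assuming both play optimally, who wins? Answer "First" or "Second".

i:   0  1  2  3  4  5  6  7  8  9 10 11 12 13 14 15 16 17 18 19 20 21 22 23 24 25 26 27 28 29 30
     L  W  L  W  L  W  L  W  L  W  L  W  L  W  L  W  L  W  L  W  L  W  L  W  L  W  L  W  L  W  L
Position 30 is L, so the second player wins.

Second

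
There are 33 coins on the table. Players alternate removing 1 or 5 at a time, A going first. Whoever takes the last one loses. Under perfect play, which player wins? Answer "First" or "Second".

Second

Mark each pile size as W (mover wins) or L (mover loses):
i:   0  1  2  3  4  5  6  7  8  9 10 11 12 13 14 15 16 17 18 19 20 21 22 23 24 25 26 27 28 29 30 31 32 33
     W  L  W  L  W  L  W  L  W  L  W  L  W  L  W  L  W  L  W  L  W  L  W  L  W  L  W  L  W  L  W  L  W  L
Position 33 is L, so the second player wins.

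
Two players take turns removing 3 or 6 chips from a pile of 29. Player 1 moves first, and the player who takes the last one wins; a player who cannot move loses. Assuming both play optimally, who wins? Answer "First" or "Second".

W/L table (W = player to move can force a win):
i:   0  1  2  3  4  5  6  7  8  9 10 11 12 13 14 15 16 17 18 19 20 21 22 23 24 25 26 27 28 29
     L  L  L  W  W  W  W  W  W  L  L  L  W  W  W  W  W  W  L  L  L  W  W  W  W  W  W  L  L  L
Position 29 is L, so the second player wins.

Second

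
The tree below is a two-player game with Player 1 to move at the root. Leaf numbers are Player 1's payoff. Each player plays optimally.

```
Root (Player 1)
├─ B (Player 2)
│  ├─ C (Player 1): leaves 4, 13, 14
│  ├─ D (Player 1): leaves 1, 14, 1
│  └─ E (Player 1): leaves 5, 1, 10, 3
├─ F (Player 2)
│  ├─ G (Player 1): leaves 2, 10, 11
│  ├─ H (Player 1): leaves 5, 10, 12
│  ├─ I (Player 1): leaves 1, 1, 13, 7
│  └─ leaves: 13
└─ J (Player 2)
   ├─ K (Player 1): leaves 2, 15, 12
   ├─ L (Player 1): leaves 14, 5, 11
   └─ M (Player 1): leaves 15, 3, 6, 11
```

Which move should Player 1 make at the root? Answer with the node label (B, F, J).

C (Player 1): max(4, 13, 14) = 14
D (Player 1): max(1, 14, 1) = 14
E (Player 1): max(5, 1, 10, 3) = 10
B (Player 2): min(14, 14, 10) = 10
G (Player 1): max(2, 10, 11) = 11
H (Player 1): max(5, 10, 12) = 12
I (Player 1): max(1, 1, 13, 7) = 13
F (Player 2): min(11, 12, 13, 13) = 11
K (Player 1): max(2, 15, 12) = 15
L (Player 1): max(14, 5, 11) = 14
M (Player 1): max(15, 3, 6, 11) = 15
J (Player 2): min(15, 14, 15) = 14
Root (Player 1): max(10, 11, 14) = 14
Player 1 picks the child with the highest value: J (value 14).

J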